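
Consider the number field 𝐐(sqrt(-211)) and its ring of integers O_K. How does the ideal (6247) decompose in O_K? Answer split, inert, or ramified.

-211 mod 4 = 1, hence disc K = -211 and O_K = ℤ[(1+√-211)/2].
Since gcd(6247, -211) = 1 the prime 6247 does not ramify.
Euler's criterion: (-211)^3123 mod 6247 = 6246. Thus (-211|6247) = -1.
(-211/6247) = -1, so 6247 is inert.

inert — (6247) stays prime in O_K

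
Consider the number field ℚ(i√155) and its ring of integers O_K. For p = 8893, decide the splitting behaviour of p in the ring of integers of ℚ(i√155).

Since -155 ≡ 1 mod 4, the ring of integers is ℤ[(1+√-155)/2] with discriminant -155.
Since gcd(8893, -155) = 1 the prime 8893 does not ramify.
(-155/8893) = 8738^4446 mod 8893 = 1, giving Legendre symbol 1.
(-155/8893) = 1, so 8893 splits.

8893 splits in O_K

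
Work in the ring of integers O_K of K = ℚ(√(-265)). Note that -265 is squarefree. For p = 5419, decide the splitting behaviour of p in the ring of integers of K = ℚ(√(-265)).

5419 remains inert

-265 mod 4 = 3, hence disc K = 4·(-265) = -1060 and O_K = ℤ[√-265].
Since gcd(5419, -1060) = 1 the prime 5419 does not ramify.
(-265/5419) = 5154^2709 mod 5419 = 5418, giving Legendre symbol -1.
Legendre symbol -1 ⇒ 5419 is inert.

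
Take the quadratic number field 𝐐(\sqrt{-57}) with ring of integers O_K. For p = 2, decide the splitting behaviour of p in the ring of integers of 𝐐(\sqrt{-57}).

d = -57 ≡ 3 (mod 4), so O_K = ℤ[√-57] and disc(K) = 4d = -228.
2 divides disc(K) = -228, so 2 ramifies.

2 is ramified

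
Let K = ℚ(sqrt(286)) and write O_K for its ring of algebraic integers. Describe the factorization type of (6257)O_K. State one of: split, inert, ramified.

split

Since 286 ≢ 1 mod 4, the ring of integers is ℤ[√286] with discriminant 4·286 = 1144.
6257 ∤ 1144, so 6257 is unramified.
(286/6257) = 286^3128 mod 6257 = 1, giving Legendre symbol 1.
Legendre symbol 1 ⇒ 6257 is split.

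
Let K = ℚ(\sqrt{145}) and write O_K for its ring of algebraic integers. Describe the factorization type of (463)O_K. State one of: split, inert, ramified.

d = 145 ≡ 1 (mod 4), so O_K = ℤ[(1+√145)/2] and disc(K) = d = 145.
disc(K) = 145 is not divisible by 463; 463 is unramified.
Euler's criterion: 145^231 mod 463 = 462. Thus (145|463) = -1.
Legendre symbol -1 ⇒ 463 is inert.

inert — (463) stays prime in O_K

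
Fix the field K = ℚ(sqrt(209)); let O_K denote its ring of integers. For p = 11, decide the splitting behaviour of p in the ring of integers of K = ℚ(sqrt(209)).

ramified — (11) = 𝔭²

209 mod 4 = 1, hence disc K = 209 and O_K = ℤ[(1+√209)/2].
Ramification test: 11 | 209. The prime 11 ramifies in K.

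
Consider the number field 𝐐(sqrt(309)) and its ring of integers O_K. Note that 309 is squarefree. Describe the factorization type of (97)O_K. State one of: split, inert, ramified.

Since 309 ≡ 1 mod 4, the ring of integers is ℤ[(1+√309)/2] with discriminant 309.
97 ∤ 309, so 97 is unramified.
Euler's criterion: 309^48 mod 97 = 1. Thus (309|97) = 1.
Legendre symbol 1 ⇒ 97 is split.

97 splits in O_K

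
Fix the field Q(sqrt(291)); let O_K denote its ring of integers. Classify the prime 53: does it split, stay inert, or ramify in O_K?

inert

291 mod 4 = 3, hence disc K = 4·291 = 1164 and O_K = ℤ[√291].
disc(K) = 1164 is not divisible by 53; 53 is unramified.
Euler's criterion: 291^26 mod 53 = 52. Thus (291|53) = -1.
(291/53) = -1, so 53 is inert.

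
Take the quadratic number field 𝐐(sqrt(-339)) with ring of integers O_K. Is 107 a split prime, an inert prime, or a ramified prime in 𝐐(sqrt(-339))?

d = -339 ≡ 1 (mod 4), so O_K = ℤ[(1+√-339)/2] and disc(K) = d = -339.
107 ∤ -339, so 107 is unramified.
Compute (-339/107) via Euler: 89^((107-1)/2) mod 107 = 1, so (-339/107) = 1.
(-339/107) = 1, so 107 splits.

split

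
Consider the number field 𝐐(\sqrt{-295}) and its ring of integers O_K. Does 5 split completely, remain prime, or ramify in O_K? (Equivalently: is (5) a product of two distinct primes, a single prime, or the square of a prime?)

-295 mod 4 = 1, hence disc K = -295 and O_K = ℤ[(1+√-295)/2].
5 divides disc(K) = -295, so 5 ramifies.

ramifies in O_K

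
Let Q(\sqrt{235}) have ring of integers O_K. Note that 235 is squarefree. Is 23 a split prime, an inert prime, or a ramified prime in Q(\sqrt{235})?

23 remains inert

d = 235 ≡ 3 (mod 4), so O_K = ℤ[√235] and disc(K) = 4d = 940.
disc(K) = 940 is not divisible by 23; 23 is unramified.
(235/23) = 5^11 mod 23 = 22, giving Legendre symbol -1.
(235/23) = -1, so 23 is inert.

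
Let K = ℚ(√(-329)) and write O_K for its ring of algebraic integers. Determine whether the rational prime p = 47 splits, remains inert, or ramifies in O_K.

p ramifies

Since -329 ≢ 1 mod 4, the ring of integers is ℤ[√-329] with discriminant 4·(-329) = -1316.
disc(K) = -1316 = 47·(-28), so p = 47 is ramified.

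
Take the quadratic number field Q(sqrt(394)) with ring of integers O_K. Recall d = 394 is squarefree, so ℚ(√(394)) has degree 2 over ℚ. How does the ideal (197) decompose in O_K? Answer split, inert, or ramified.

d = 394 ≡ 2 (mod 4), so O_K = ℤ[√394] and disc(K) = 4d = 1576.
197 divides disc(K) = 1576, so 197 ramifies.

ramified — (197) = 𝔭²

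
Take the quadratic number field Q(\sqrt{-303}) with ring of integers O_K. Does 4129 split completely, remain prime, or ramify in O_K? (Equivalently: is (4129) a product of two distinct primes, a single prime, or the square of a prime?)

d = -303 ≡ 1 (mod 4), so O_K = ℤ[(1+√-303)/2] and disc(K) = d = -303.
Since gcd(4129, -303) = 1 the prime 4129 does not ramify.
Euler's criterion: (-303)^2064 mod 4129 = 4128. Thus (-303|4129) = -1.
Legendre symbol -1 ⇒ 4129 is inert.

4129 remains inert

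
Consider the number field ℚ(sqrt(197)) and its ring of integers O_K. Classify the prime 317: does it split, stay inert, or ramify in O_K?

inert

d = 197 ≡ 1 (mod 4), so O_K = ℤ[(1+√197)/2] and disc(K) = d = 197.
disc(K) = 197 is not divisible by 317; 317 is unramified.
Euler's criterion: 197^158 mod 317 = 316. Thus (197|317) = -1.
(197/317) = -1, so 317 is inert.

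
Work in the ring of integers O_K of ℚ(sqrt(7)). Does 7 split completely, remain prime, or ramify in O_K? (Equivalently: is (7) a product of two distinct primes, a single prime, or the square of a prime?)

7 mod 4 = 3, hence disc K = 4·7 = 28 and O_K = ℤ[√7].
Ramification test: 7 | 28. The prime 7 ramifies in K.

ramified — (7) = 𝔭²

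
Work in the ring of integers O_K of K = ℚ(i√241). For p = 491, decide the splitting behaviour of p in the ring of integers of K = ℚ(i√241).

p is inert

-241 mod 4 = 3, hence disc K = 4·(-241) = -964 and O_K = ℤ[√-241].
Since gcd(491, -964) = 1 the prime 491 does not ramify.
(-241/491) = 250^245 mod 491 = 490, giving Legendre symbol -1.
d is a non-residue mod p, hence 491 remains inert in O_K.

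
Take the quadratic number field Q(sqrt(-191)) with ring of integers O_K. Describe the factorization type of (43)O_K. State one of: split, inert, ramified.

43 splits in O_K

-191 mod 4 = 1, hence disc K = -191 and O_K = ℤ[(1+√-191)/2].
disc(K) = -191 is not divisible by 43; 43 is unramified.
Euler's criterion: (-191)^21 mod 43 = 1. Thus (-191|43) = 1.
d is a quadratic residue mod p, hence 43 splits in O_K.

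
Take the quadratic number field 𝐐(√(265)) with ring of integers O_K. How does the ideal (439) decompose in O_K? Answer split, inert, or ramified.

439 splits in O_K

Since 265 ≡ 1 mod 4, the ring of integers is ℤ[(1+√265)/2] with discriminant 265.
439 ∤ 265, so 439 is unramified.
Euler's criterion: 265^219 mod 439 = 1. Thus (265|439) = 1.
Legendre symbol 1 ⇒ 439 is split.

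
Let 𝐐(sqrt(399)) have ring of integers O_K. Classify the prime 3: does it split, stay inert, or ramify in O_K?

p ramifies

Since 399 ≢ 1 mod 4, the ring of integers is ℤ[√399] with discriminant 4·399 = 1596.
disc(K) = 1596 = 3·532, so p = 3 is ramified.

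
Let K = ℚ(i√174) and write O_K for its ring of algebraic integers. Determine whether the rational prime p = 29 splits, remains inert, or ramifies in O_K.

ramifies in O_K

d = -174 ≡ 2 (mod 4), so O_K = ℤ[√-174] and disc(K) = 4d = -696.
disc(K) = -696 = 29·(-24), so p = 29 is ramified.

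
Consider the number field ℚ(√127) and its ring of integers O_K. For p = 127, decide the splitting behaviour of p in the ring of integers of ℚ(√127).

127 mod 4 = 3, hence disc K = 4·127 = 508 and O_K = ℤ[√127].
disc(K) = 508 = 127·4, so p = 127 is ramified.

ramified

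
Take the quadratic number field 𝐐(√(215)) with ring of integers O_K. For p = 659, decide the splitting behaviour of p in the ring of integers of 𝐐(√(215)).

215 mod 4 = 3, hence disc K = 4·215 = 860 and O_K = ℤ[√215].
659 ∤ 860, so 659 is unramified.
Compute (215/659) via Euler: 215^((659-1)/2) mod 659 = 658, so (215/659) = -1.
(215/659) = -1, so 659 is inert.

inert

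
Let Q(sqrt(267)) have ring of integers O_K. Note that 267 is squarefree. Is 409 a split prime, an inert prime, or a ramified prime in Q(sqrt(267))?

d = 267 ≡ 3 (mod 4), so O_K = ℤ[√267] and disc(K) = 4d = 1068.
disc(K) = 1068 is not divisible by 409; 409 is unramified.
Euler's criterion: 267^204 mod 409 = 1. Thus (267|409) = 1.
(267/409) = 1, so 409 splits.

p splits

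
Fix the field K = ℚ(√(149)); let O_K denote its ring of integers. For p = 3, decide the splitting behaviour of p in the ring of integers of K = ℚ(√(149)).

inert

149 mod 4 = 1, hence disc K = 149 and O_K = ℤ[(1+√149)/2].
disc(K) = 149 is not divisible by 3; 3 is unramified.
Compute (149/3) via Euler: 2^((3-1)/2) mod 3 = 2, so (149/3) = -1.
d is a non-residue mod p, hence 3 remains inert in O_K.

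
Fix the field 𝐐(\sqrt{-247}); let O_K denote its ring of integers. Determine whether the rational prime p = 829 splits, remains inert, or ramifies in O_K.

Since -247 ≡ 1 mod 4, the ring of integers is ℤ[(1+√-247)/2] with discriminant -247.
disc(K) = -247 is not divisible by 829; 829 is unramified.
Legendre symbol by Euler's criterion: (-247/829) ≡ (-247)^414 ≡ 828 (mod 829), i.e. (-247/829) = -1.
(-247/829) = -1, so 829 is inert.

p is inert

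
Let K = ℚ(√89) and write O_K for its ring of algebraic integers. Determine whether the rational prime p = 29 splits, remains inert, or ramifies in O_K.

inert — (29) stays prime in O_K

d = 89 ≡ 1 (mod 4), so O_K = ℤ[(1+√89)/2] and disc(K) = d = 89.
Since gcd(29, 89) = 1 the prime 29 does not ramify.
Euler's criterion: 89^14 mod 29 = 28. Thus (89|29) = -1.
Legendre symbol -1 ⇒ 29 is inert.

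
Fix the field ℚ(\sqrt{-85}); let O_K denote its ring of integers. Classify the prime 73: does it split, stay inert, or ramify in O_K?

split

-85 mod 4 = 3, hence disc K = 4·(-85) = -340 and O_K = ℤ[√-85].
disc(K) = -340 is not divisible by 73; 73 is unramified.
Legendre symbol by Euler's criterion: (-85/73) ≡ (-85)^36 ≡ 1 (mod 73), i.e. (-85/73) = 1.
d is a quadratic residue mod p, hence 73 splits in O_K.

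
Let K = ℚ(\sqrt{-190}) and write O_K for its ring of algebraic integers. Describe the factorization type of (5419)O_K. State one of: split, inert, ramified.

remains prime (inert)

d = -190 ≡ 2 (mod 4), so O_K = ℤ[√-190] and disc(K) = 4d = -760.
5419 ∤ -760, so 5419 is unramified.
(-190/5419) = 5229^2709 mod 5419 = 5418, giving Legendre symbol -1.
Legendre symbol -1 ⇒ 5419 is inert.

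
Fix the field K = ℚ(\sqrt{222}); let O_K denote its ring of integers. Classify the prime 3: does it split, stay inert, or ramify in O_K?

p ramifies

Since 222 ≢ 1 mod 4, the ring of integers is ℤ[√222] with discriminant 4·222 = 888.
disc(K) = 888 = 3·296, so p = 3 is ramified.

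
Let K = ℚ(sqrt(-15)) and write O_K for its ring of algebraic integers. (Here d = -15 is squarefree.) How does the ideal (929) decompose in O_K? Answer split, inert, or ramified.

remains prime (inert)

-15 mod 4 = 1, hence disc K = -15 and O_K = ℤ[(1+√-15)/2].
Since gcd(929, -15) = 1 the prime 929 does not ramify.
Compute (-15/929) via Euler: 914^((929-1)/2) mod 929 = 928, so (-15/929) = -1.
d is a non-residue mod p, hence 929 remains inert in O_K.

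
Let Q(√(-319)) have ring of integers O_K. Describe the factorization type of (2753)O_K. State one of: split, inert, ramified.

d = -319 ≡ 1 (mod 4), so O_K = ℤ[(1+√-319)/2] and disc(K) = d = -319.
Since gcd(2753, -319) = 1 the prime 2753 does not ramify.
Legendre symbol by Euler's criterion: (-319/2753) ≡ (-319)^1376 ≡ 2752 (mod 2753), i.e. (-319/2753) = -1.
Legendre symbol -1 ⇒ 2753 is inert.

remains prime (inert)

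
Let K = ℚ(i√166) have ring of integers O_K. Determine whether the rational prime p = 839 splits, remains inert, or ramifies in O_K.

d = -166 ≡ 2 (mod 4), so O_K = ℤ[√-166] and disc(K) = 4d = -664.
Since gcd(839, -664) = 1 the prime 839 does not ramify.
(-166/839) = 673^419 mod 839 = 1, giving Legendre symbol 1.
d is a quadratic residue mod p, hence 839 splits in O_K.

split — (839) = 𝔭₁𝔭₂ with 𝔭₁ ≠ 𝔭₂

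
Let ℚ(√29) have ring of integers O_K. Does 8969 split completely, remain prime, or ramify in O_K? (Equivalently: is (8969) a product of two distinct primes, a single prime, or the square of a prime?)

remains prime (inert)

Since 29 ≡ 1 mod 4, the ring of integers is ℤ[(1+√29)/2] with discriminant 29.
Since gcd(8969, 29) = 1 the prime 8969 does not ramify.
Euler's criterion: 29^4484 mod 8969 = 8968. Thus (29|8969) = -1.
d is a non-residue mod p, hence 8969 remains inert in O_K.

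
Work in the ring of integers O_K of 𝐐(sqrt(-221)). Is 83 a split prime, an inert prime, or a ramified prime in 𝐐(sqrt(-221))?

83 splits in O_K

d = -221 ≡ 3 (mod 4), so O_K = ℤ[√-221] and disc(K) = 4d = -884.
disc(K) = -884 is not divisible by 83; 83 is unramified.
Compute (-221/83) via Euler: 28^((83-1)/2) mod 83 = 1, so (-221/83) = 1.
Legendre symbol 1 ⇒ 83 is split.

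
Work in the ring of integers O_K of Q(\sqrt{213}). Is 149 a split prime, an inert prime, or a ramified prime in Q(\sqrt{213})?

213 mod 4 = 1, hence disc K = 213 and O_K = ℤ[(1+√213)/2].
149 ∤ 213, so 149 is unramified.
Euler's criterion: 213^74 mod 149 = 1. Thus (213|149) = 1.
d is a quadratic residue mod p, hence 149 splits in O_K.

p splits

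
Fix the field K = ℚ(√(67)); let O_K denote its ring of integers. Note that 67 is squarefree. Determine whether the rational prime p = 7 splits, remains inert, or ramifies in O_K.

Since 67 ≢ 1 mod 4, the ring of integers is ℤ[√67] with discriminant 4·67 = 268.
7 ∤ 268, so 7 is unramified.
Compute (67/7) via Euler: 4^((7-1)/2) mod 7 = 1, so (67/7) = 1.
d is a quadratic residue mod p, hence 7 splits in O_K.

split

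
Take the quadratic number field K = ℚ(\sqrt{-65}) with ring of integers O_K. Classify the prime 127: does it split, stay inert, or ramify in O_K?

-65 mod 4 = 3, hence disc K = 4·(-65) = -260 and O_K = ℤ[√-65].
127 ∤ -260, so 127 is unramified.
Compute (-65/127) via Euler: 62^((127-1)/2) mod 127 = 1, so (-65/127) = 1.
(-65/127) = 1, so 127 splits.

split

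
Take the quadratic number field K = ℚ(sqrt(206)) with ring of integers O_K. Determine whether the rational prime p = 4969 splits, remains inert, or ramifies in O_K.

d = 206 ≡ 2 (mod 4), so O_K = ℤ[√206] and disc(K) = 4d = 824.
4969 ∤ 824, so 4969 is unramified.
Euler's criterion: 206^2484 mod 4969 = 1. Thus (206|4969) = 1.
Legendre symbol 1 ⇒ 4969 is split.

4969 splits in O_K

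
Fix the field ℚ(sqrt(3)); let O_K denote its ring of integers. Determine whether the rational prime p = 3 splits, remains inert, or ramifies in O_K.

3 mod 4 = 3, hence disc K = 4·3 = 12 and O_K = ℤ[√3].
Ramification test: 3 | 12. The prime 3 ramifies in K.

ramifies in O_K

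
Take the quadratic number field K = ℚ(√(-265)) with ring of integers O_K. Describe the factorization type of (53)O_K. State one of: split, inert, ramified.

53 is ramified

-265 mod 4 = 3, hence disc K = 4·(-265) = -1060 and O_K = ℤ[√-265].
disc(K) = -1060 = 53·(-20), so p = 53 is ramified.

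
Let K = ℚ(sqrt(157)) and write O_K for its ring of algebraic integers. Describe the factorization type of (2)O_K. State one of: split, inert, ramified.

inert — (2) stays prime in O_K

Since 157 ≡ 1 mod 4, the ring of integers is ℤ[(1+√157)/2] with discriminant 157.
Since gcd(2, 157) = 1 the prime 2 does not ramify.
d ≡ 5 (mod 8); the supplementary law gives 2 inert.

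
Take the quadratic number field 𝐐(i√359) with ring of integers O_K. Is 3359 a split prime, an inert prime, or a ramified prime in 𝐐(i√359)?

d = -359 ≡ 1 (mod 4), so O_K = ℤ[(1+√-359)/2] and disc(K) = d = -359.
3359 ∤ -359, so 3359 is unramified.
(-359/3359) = 3000^1679 mod 3359 = 1, giving Legendre symbol 1.
(-359/3359) = 1, so 3359 splits.

p splits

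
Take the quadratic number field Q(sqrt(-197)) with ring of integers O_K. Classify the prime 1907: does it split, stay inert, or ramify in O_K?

remains prime (inert)

-197 mod 4 = 3, hence disc K = 4·(-197) = -788 and O_K = ℤ[√-197].
1907 ∤ -788, so 1907 is unramified.
Euler's criterion: (-197)^953 mod 1907 = 1906. Thus (-197|1907) = -1.
(-197/1907) = -1, so 1907 is inert.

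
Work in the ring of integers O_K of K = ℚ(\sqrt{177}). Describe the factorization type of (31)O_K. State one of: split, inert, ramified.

Since 177 ≡ 1 mod 4, the ring of integers is ℤ[(1+√177)/2] with discriminant 177.
disc(K) = 177 is not divisible by 31; 31 is unramified.
Euler's criterion: 177^15 mod 31 = 30. Thus (177|31) = -1.
(177/31) = -1, so 31 is inert.

inert — (31) stays prime in O_K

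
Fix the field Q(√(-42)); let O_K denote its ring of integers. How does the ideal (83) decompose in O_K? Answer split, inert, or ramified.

splits completely

d = -42 ≡ 2 (mod 4), so O_K = ℤ[√-42] and disc(K) = 4d = -168.
disc(K) = -168 is not divisible by 83; 83 is unramified.
Compute (-42/83) via Euler: 41^((83-1)/2) mod 83 = 1, so (-42/83) = 1.
(-42/83) = 1, so 83 splits.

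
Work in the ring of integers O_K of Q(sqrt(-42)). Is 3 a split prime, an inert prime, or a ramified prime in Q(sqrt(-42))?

3 is ramified

-42 mod 4 = 2, hence disc K = 4·(-42) = -168 and O_K = ℤ[√-42].
Ramification test: 3 | -168. The prime 3 ramifies in K.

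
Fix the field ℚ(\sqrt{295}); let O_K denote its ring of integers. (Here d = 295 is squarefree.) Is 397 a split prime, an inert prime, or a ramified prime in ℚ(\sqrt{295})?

split — (397) = 𝔭₁𝔭₂ with 𝔭₁ ≠ 𝔭₂

d = 295 ≡ 3 (mod 4), so O_K = ℤ[√295] and disc(K) = 4d = 1180.
disc(K) = 1180 is not divisible by 397; 397 is unramified.
Legendre symbol by Euler's criterion: (295/397) ≡ 295^198 ≡ 1 (mod 397), i.e. (295/397) = 1.
Legendre symbol 1 ⇒ 397 is split.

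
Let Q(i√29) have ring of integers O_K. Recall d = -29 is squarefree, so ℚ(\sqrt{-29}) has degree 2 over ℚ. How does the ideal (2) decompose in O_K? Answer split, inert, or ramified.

ramified

-29 mod 4 = 3, hence disc K = 4·(-29) = -116 and O_K = ℤ[√-29].
disc(K) = -116 = 2·(-58), so p = 2 is ramified.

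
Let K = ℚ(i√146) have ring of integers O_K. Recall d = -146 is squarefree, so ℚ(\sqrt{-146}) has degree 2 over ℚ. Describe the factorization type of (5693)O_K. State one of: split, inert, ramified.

inert — (5693) stays prime in O_K

Since -146 ≢ 1 mod 4, the ring of integers is ℤ[√-146] with discriminant 4·(-146) = -584.
5693 ∤ -584, so 5693 is unramified.
Euler's criterion: (-146)^2846 mod 5693 = 5692. Thus (-146|5693) = -1.
Legendre symbol -1 ⇒ 5693 is inert.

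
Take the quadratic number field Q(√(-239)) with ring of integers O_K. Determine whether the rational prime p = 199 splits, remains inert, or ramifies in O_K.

199 remains inert

-239 mod 4 = 1, hence disc K = -239 and O_K = ℤ[(1+√-239)/2].
disc(K) = -239 is not divisible by 199; 199 is unramified.
Compute (-239/199) via Euler: 159^((199-1)/2) mod 199 = 198, so (-239/199) = -1.
(-239/199) = -1, so 199 is inert.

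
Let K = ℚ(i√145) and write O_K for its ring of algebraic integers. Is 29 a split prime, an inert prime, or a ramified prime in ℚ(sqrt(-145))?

p ramifies

d = -145 ≡ 3 (mod 4), so O_K = ℤ[√-145] and disc(K) = 4d = -580.
disc(K) = -580 = 29·(-20), so p = 29 is ramified.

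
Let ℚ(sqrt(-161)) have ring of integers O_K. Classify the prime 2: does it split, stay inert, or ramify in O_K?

-161 mod 4 = 3, hence disc K = 4·(-161) = -644 and O_K = ℤ[√-161].
2 divides disc(K) = -644, so 2 ramifies.

p ramifies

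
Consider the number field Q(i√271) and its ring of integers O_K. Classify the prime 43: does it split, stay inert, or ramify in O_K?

Since -271 ≡ 1 mod 4, the ring of integers is ℤ[(1+√-271)/2] with discriminant -271.
disc(K) = -271 is not divisible by 43; 43 is unramified.
Euler's criterion: (-271)^21 mod 43 = 42. Thus (-271|43) = -1.
(-271/43) = -1, so 43 is inert.

inert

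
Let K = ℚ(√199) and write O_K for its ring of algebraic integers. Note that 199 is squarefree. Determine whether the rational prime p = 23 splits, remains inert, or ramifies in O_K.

inert — (23) stays prime in O_K

Since 199 ≢ 1 mod 4, the ring of integers is ℤ[√199] with discriminant 4·199 = 796.
Since gcd(23, 796) = 1 the prime 23 does not ramify.
Euler's criterion: 199^11 mod 23 = 22. Thus (199|23) = -1.
(199/23) = -1, so 23 is inert.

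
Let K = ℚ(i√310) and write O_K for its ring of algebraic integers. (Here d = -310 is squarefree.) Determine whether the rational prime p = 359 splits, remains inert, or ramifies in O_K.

359 splits in O_K

d = -310 ≡ 2 (mod 4), so O_K = ℤ[√-310] and disc(K) = 4d = -1240.
disc(K) = -1240 is not divisible by 359; 359 is unramified.
Legendre symbol by Euler's criterion: (-310/359) ≡ (-310)^179 ≡ 1 (mod 359), i.e. (-310/359) = 1.
Legendre symbol 1 ⇒ 359 is split.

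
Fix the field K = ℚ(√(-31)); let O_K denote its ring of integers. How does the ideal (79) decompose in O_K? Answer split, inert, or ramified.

p is inert

Since -31 ≡ 1 mod 4, the ring of integers is ℤ[(1+√-31)/2] with discriminant -31.
79 ∤ -31, so 79 is unramified.
Compute (-31/79) via Euler: 48^((79-1)/2) mod 79 = 78, so (-31/79) = -1.
d is a non-residue mod p, hence 79 remains inert in O_K.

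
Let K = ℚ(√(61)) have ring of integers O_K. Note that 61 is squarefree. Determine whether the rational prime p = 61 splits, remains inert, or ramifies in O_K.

Since 61 ≡ 1 mod 4, the ring of integers is ℤ[(1+√61)/2] with discriminant 61.
61 divides disc(K) = 61, so 61 ramifies.

ramifies in O_K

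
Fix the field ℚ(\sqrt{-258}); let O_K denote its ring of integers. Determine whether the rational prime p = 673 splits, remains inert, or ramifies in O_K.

Since -258 ≢ 1 mod 4, the ring of integers is ℤ[√-258] with discriminant 4·(-258) = -1032.
673 ∤ -1032, so 673 is unramified.
Legendre symbol by Euler's criterion: (-258/673) ≡ (-258)^336 ≡ 672 (mod 673), i.e. (-258/673) = -1.
d is a non-residue mod p, hence 673 remains inert in O_K.

673 remains inert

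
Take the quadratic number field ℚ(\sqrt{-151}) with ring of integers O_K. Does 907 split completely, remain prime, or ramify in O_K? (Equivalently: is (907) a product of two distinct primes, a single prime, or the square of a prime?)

split

d = -151 ≡ 1 (mod 4), so O_K = ℤ[(1+√-151)/2] and disc(K) = d = -151.
Since gcd(907, -151) = 1 the prime 907 does not ramify.
(-151/907) = 756^453 mod 907 = 1, giving Legendre symbol 1.
d is a quadratic residue mod p, hence 907 splits in O_K.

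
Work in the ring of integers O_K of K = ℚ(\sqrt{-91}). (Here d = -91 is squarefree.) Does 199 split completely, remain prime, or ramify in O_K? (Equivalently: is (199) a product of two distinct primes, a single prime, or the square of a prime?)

p is inert

-91 mod 4 = 1, hence disc K = -91 and O_K = ℤ[(1+√-91)/2].
199 ∤ -91, so 199 is unramified.
(-91/199) = 108^99 mod 199 = 198, giving Legendre symbol -1.
Legendre symbol -1 ⇒ 199 is inert.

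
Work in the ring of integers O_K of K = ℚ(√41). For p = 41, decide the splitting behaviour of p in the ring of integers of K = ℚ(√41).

d = 41 ≡ 1 (mod 4), so O_K = ℤ[(1+√41)/2] and disc(K) = d = 41.
disc(K) = 41 = 41·1, so p = 41 is ramified.

ramified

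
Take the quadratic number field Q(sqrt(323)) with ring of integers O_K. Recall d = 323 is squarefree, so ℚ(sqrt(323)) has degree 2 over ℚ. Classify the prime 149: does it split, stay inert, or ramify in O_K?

149 splits in O_K

Since 323 ≢ 1 mod 4, the ring of integers is ℤ[√323] with discriminant 4·323 = 1292.
disc(K) = 1292 is not divisible by 149; 149 is unramified.
Legendre symbol by Euler's criterion: (323/149) ≡ 323^74 ≡ 1 (mod 149), i.e. (323/149) = 1.
Legendre symbol 1 ⇒ 149 is split.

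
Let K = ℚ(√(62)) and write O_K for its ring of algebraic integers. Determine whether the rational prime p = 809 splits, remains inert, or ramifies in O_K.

inert — (809) stays prime in O_K

62 mod 4 = 2, hence disc K = 4·62 = 248 and O_K = ℤ[√62].
disc(K) = 248 is not divisible by 809; 809 is unramified.
(62/809) = 62^404 mod 809 = 808, giving Legendre symbol -1.
d is a non-residue mod p, hence 809 remains inert in O_K.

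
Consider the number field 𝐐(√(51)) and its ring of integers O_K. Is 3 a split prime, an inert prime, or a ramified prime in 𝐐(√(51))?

51 mod 4 = 3, hence disc K = 4·51 = 204 and O_K = ℤ[√51].
Ramification test: 3 | 204. The prime 3 ramifies in K.

p ramifies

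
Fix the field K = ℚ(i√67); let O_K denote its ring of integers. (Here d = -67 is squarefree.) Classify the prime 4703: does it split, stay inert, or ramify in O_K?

p is inert

Since -67 ≡ 1 mod 4, the ring of integers is ℤ[(1+√-67)/2] with discriminant -67.
4703 ∤ -67, so 4703 is unramified.
Legendre symbol by Euler's criterion: (-67/4703) ≡ (-67)^2351 ≡ 4702 (mod 4703), i.e. (-67/4703) = -1.
Legendre symbol -1 ⇒ 4703 is inert.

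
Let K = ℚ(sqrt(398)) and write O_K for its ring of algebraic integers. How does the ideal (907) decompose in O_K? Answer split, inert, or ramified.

Since 398 ≢ 1 mod 4, the ring of integers is ℤ[√398] with discriminant 4·398 = 1592.
907 ∤ 1592, so 907 is unramified.
Euler's criterion: 398^453 mod 907 = 1. Thus (398|907) = 1.
Legendre symbol 1 ⇒ 907 is split.

split — (907) = 𝔭₁𝔭₂ with 𝔭₁ ≠ 𝔭₂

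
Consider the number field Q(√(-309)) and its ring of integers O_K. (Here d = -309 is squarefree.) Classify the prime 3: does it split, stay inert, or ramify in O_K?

Since -309 ≢ 1 mod 4, the ring of integers is ℤ[√-309] with discriminant 4·(-309) = -1236.
disc(K) = -1236 = 3·(-412), so p = 3 is ramified.

ramified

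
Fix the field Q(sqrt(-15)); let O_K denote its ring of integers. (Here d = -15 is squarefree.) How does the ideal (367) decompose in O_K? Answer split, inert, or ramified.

Since -15 ≡ 1 mod 4, the ring of integers is ℤ[(1+√-15)/2] with discriminant -15.
disc(K) = -15 is not divisible by 367; 367 is unramified.
Euler's criterion: (-15)^183 mod 367 = 366. Thus (-15|367) = -1.
d is a non-residue mod p, hence 367 remains inert in O_K.

p is inert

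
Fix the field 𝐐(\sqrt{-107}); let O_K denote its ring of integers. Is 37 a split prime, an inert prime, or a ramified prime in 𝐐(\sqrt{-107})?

-107 mod 4 = 1, hence disc K = -107 and O_K = ℤ[(1+√-107)/2].
disc(K) = -107 is not divisible by 37; 37 is unramified.
Euler's criterion: (-107)^18 mod 37 = 1. Thus (-107|37) = 1.
Legendre symbol 1 ⇒ 37 is split.

splits completely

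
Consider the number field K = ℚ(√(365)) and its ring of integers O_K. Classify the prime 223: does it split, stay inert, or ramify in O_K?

Since 365 ≡ 1 mod 4, the ring of integers is ℤ[(1+√365)/2] with discriminant 365.
223 ∤ 365, so 223 is unramified.
(365/223) = 142^111 mod 223 = 222, giving Legendre symbol -1.
d is a non-residue mod p, hence 223 remains inert in O_K.

p is inert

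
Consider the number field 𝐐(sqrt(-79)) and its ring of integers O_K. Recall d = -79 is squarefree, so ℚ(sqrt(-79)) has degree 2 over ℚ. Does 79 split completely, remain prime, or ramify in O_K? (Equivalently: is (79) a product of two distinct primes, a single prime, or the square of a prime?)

p ramifies

-79 mod 4 = 1, hence disc K = -79 and O_K = ℤ[(1+√-79)/2].
79 divides disc(K) = -79, so 79 ramifies.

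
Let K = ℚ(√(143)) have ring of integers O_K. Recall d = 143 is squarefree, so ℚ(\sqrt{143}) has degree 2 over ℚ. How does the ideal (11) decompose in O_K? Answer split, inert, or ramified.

ramified

Since 143 ≢ 1 mod 4, the ring of integers is ℤ[√143] with discriminant 4·143 = 572.
Ramification test: 11 | 572. The prime 11 ramifies in K.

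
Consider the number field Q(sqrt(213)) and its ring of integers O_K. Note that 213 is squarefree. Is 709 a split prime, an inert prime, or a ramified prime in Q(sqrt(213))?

213 mod 4 = 1, hence disc K = 213 and O_K = ℤ[(1+√213)/2].
disc(K) = 213 is not divisible by 709; 709 is unramified.
Euler's criterion: 213^354 mod 709 = 708. Thus (213|709) = -1.
(213/709) = -1, so 709 is inert.

inert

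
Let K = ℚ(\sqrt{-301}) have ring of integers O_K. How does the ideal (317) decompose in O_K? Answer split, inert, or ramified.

-301 mod 4 = 3, hence disc K = 4·(-301) = -1204 and O_K = ℤ[√-301].
disc(K) = -1204 is not divisible by 317; 317 is unramified.
Compute (-301/317) via Euler: 16^((317-1)/2) mod 317 = 1, so (-301/317) = 1.
Legendre symbol 1 ⇒ 317 is split.

split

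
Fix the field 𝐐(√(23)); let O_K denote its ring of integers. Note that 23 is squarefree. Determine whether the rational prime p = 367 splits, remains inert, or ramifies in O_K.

Since 23 ≢ 1 mod 4, the ring of integers is ℤ[√23] with discriminant 4·23 = 92.
367 ∤ 92, so 367 is unramified.
(23/367) = 23^183 mod 367 = 1, giving Legendre symbol 1.
Legendre symbol 1 ⇒ 367 is split.

split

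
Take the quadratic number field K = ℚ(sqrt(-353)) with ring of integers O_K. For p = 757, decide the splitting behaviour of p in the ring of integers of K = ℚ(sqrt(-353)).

757 remains inert

-353 mod 4 = 3, hence disc K = 4·(-353) = -1412 and O_K = ℤ[√-353].
757 ∤ -1412, so 757 is unramified.
(-353/757) = 404^378 mod 757 = 756, giving Legendre symbol -1.
Legendre symbol -1 ⇒ 757 is inert.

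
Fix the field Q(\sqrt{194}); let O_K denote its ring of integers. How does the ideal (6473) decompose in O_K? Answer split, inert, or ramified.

inert

Since 194 ≢ 1 mod 4, the ring of integers is ℤ[√194] with discriminant 4·194 = 776.
Since gcd(6473, 776) = 1 the prime 6473 does not ramify.
Euler's criterion: 194^3236 mod 6473 = 6472. Thus (194|6473) = -1.
(194/6473) = -1, so 6473 is inert.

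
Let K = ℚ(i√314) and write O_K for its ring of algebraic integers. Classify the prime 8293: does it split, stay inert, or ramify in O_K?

splits completely

-314 mod 4 = 2, hence disc K = 4·(-314) = -1256 and O_K = ℤ[√-314].
8293 ∤ -1256, so 8293 is unramified.
Compute (-314/8293) via Euler: 7979^((8293-1)/2) mod 8293 = 1, so (-314/8293) = 1.
d is a quadratic residue mod p, hence 8293 splits in O_K.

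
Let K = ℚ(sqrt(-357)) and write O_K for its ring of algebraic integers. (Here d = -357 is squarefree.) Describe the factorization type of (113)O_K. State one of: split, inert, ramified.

splits completely

-357 mod 4 = 3, hence disc K = 4·(-357) = -1428 and O_K = ℤ[√-357].
Since gcd(113, -1428) = 1 the prime 113 does not ramify.
Compute (-357/113) via Euler: 95^((113-1)/2) mod 113 = 1, so (-357/113) = 1.
(-357/113) = 1, so 113 splits.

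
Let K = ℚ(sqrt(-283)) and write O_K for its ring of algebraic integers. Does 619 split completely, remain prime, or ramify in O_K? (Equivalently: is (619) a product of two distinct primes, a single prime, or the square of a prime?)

-283 mod 4 = 1, hence disc K = -283 and O_K = ℤ[(1+√-283)/2].
619 ∤ -283, so 619 is unramified.
Legendre symbol by Euler's criterion: (-283/619) ≡ (-283)^309 ≡ 618 (mod 619), i.e. (-283/619) = -1.
(-283/619) = -1, so 619 is inert.

remains prime (inert)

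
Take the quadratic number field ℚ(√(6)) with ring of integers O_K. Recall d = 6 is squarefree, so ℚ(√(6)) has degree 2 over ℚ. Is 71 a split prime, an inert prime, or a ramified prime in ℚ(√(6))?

split

Since 6 ≢ 1 mod 4, the ring of integers is ℤ[√6] with discriminant 4·6 = 24.
disc(K) = 24 is not divisible by 71; 71 is unramified.
Legendre symbol by Euler's criterion: (6/71) ≡ 6^35 ≡ 1 (mod 71), i.e. (6/71) = 1.
(6/71) = 1, so 71 splits.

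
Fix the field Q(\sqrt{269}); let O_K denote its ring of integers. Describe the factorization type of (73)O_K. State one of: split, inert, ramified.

split

269 mod 4 = 1, hence disc K = 269 and O_K = ℤ[(1+√269)/2].
Since gcd(73, 269) = 1 the prime 73 does not ramify.
Compute (269/73) via Euler: 50^((73-1)/2) mod 73 = 1, so (269/73) = 1.
d is a quadratic residue mod p, hence 73 splits in O_K.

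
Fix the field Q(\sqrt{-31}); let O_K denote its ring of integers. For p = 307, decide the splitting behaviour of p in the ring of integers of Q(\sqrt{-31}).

splits completely

d = -31 ≡ 1 (mod 4), so O_K = ℤ[(1+√-31)/2] and disc(K) = d = -31.
Since gcd(307, -31) = 1 the prime 307 does not ramify.
Euler's criterion: (-31)^153 mod 307 = 1. Thus (-31|307) = 1.
Legendre symbol 1 ⇒ 307 is split.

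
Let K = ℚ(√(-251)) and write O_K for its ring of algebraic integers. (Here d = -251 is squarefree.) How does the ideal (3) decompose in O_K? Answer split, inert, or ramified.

split — (3) = 𝔭₁𝔭₂ with 𝔭₁ ≠ 𝔭₂

-251 mod 4 = 1, hence disc K = -251 and O_K = ℤ[(1+√-251)/2].
Since gcd(3, -251) = 1 the prime 3 does not ramify.
Euler's criterion: (-251)^1 mod 3 = 1. Thus (-251|3) = 1.
Legendre symbol 1 ⇒ 3 is split.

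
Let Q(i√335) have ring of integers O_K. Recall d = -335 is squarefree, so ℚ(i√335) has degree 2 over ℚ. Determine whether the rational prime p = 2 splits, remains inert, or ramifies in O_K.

split — (2) = 𝔭₁𝔭₂ with 𝔭₁ ≠ 𝔭₂

d = -335 ≡ 1 (mod 4), so O_K = ℤ[(1+√-335)/2] and disc(K) = d = -335.
2 ∤ -335, so 2 is unramified.
d ≡ 1 (mod 8); the supplementary law gives 2 split.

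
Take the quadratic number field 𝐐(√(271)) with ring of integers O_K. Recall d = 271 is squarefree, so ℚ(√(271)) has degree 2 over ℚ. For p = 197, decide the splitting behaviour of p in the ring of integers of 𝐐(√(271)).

p is inert

271 mod 4 = 3, hence disc K = 4·271 = 1084 and O_K = ℤ[√271].
197 ∤ 1084, so 197 is unramified.
Euler's criterion: 271^98 mod 197 = 196. Thus (271|197) = -1.
(271/197) = -1, so 197 is inert.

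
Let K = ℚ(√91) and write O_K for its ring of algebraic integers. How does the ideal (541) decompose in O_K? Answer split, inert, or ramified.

d = 91 ≡ 3 (mod 4), so O_K = ℤ[√91] and disc(K) = 4d = 364.
Since gcd(541, 364) = 1 the prime 541 does not ramify.
Compute (91/541) via Euler: 91^((541-1)/2) mod 541 = 540, so (91/541) = -1.
Legendre symbol -1 ⇒ 541 is inert.

inert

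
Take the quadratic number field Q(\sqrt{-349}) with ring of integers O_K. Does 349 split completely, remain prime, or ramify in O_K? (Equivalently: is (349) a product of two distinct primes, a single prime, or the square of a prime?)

Since -349 ≢ 1 mod 4, the ring of integers is ℤ[√-349] with discriminant 4·(-349) = -1396.
349 divides disc(K) = -1396, so 349 ramifies.

ramifies in O_K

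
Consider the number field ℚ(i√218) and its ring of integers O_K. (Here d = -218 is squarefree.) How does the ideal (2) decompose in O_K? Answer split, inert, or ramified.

Since -218 ≢ 1 mod 4, the ring of integers is ℤ[√-218] with discriminant 4·(-218) = -872.
Ramification test: 2 | -872. The prime 2 ramifies in K.

p ramifies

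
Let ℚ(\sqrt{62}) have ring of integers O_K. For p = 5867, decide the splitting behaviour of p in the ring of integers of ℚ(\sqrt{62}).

d = 62 ≡ 2 (mod 4), so O_K = ℤ[√62] and disc(K) = 4d = 248.
Since gcd(5867, 248) = 1 the prime 5867 does not ramify.
Legendre symbol by Euler's criterion: (62/5867) ≡ 62^2933 ≡ 1 (mod 5867), i.e. (62/5867) = 1.
(62/5867) = 1, so 5867 splits.

splits completely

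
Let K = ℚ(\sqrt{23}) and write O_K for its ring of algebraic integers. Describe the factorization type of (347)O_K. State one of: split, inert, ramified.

inert

Since 23 ≢ 1 mod 4, the ring of integers is ℤ[√23] with discriminant 4·23 = 92.
Since gcd(347, 92) = 1 the prime 347 does not ramify.
Compute (23/347) via Euler: 23^((347-1)/2) mod 347 = 346, so (23/347) = -1.
(23/347) = -1, so 347 is inert.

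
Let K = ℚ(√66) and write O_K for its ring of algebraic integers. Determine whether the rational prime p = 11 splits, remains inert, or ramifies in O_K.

Since 66 ≢ 1 mod 4, the ring of integers is ℤ[√66] with discriminant 4·66 = 264.
Ramification test: 11 | 264. The prime 11 ramifies in K.

ramified — (11) = 𝔭²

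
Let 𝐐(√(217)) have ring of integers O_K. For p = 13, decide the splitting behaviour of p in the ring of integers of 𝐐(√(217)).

splits completely

d = 217 ≡ 1 (mod 4), so O_K = ℤ[(1+√217)/2] and disc(K) = d = 217.
13 ∤ 217, so 13 is unramified.
Legendre symbol by Euler's criterion: (217/13) ≡ 217^6 ≡ 1 (mod 13), i.e. (217/13) = 1.
Legendre symbol 1 ⇒ 13 is split.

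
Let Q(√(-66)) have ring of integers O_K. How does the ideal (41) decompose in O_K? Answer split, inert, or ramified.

Since -66 ≢ 1 mod 4, the ring of integers is ℤ[√-66] with discriminant 4·(-66) = -264.
disc(K) = -264 is not divisible by 41; 41 is unramified.
Legendre symbol by Euler's criterion: (-66/41) ≡ (-66)^20 ≡ 1 (mod 41), i.e. (-66/41) = 1.
d is a quadratic residue mod p, hence 41 splits in O_K.

41 splits in O_K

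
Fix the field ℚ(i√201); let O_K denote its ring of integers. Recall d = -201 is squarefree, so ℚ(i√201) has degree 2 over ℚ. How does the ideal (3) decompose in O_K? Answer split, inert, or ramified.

d = -201 ≡ 3 (mod 4), so O_K = ℤ[√-201] and disc(K) = 4d = -804.
3 divides disc(K) = -804, so 3 ramifies.

ramifies in O_K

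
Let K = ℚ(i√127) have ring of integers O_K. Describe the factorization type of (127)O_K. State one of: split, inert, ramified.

-127 mod 4 = 1, hence disc K = -127 and O_K = ℤ[(1+√-127)/2].
127 divides disc(K) = -127, so 127 ramifies.

p ramifies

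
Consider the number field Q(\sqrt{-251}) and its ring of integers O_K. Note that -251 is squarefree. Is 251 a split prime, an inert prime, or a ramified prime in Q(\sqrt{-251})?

251 is ramified

Since -251 ≡ 1 mod 4, the ring of integers is ℤ[(1+√-251)/2] with discriminant -251.
Ramification test: 251 | -251. The prime 251 ramifies in K.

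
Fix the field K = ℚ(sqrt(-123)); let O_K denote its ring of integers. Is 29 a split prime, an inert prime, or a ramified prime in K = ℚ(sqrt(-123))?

d = -123 ≡ 1 (mod 4), so O_K = ℤ[(1+√-123)/2] and disc(K) = d = -123.
Since gcd(29, -123) = 1 the prime 29 does not ramify.
(-123/29) = 22^14 mod 29 = 1, giving Legendre symbol 1.
Legendre symbol 1 ⇒ 29 is split.

split — (29) = 𝔭₁𝔭₂ with 𝔭₁ ≠ 𝔭₂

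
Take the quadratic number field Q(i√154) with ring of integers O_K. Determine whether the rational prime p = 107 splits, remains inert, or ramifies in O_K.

inert

d = -154 ≡ 2 (mod 4), so O_K = ℤ[√-154] and disc(K) = 4d = -616.
disc(K) = -616 is not divisible by 107; 107 is unramified.
Euler's criterion: (-154)^53 mod 107 = 106. Thus (-154|107) = -1.
(-154/107) = -1, so 107 is inert.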